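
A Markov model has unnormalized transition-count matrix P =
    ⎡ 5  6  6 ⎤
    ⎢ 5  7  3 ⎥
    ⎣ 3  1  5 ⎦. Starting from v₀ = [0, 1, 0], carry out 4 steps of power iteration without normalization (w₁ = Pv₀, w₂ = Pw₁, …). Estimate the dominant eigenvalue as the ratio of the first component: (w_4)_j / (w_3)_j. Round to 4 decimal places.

λ ≈ 13.5876

w1 = Pv₀ = (5·0 + 6·1 + 6·0; 5·0 + 7·1 + 3·0; 3·0 + 1·1 + 5·0) = (6, 7, 1)
w2 = Pw1 = (5·6 + 6·7 + 6·1; 5·6 + 7·7 + 3·1; 3·6 + 1·7 + 5·1) = (78, 82, 30)
w3 = Pw2 = (1062, 1054, 466)
w4 = Pw3 = (14430, 14086, 6570)
Ratio at component: 14430 / 1062 = 13.5876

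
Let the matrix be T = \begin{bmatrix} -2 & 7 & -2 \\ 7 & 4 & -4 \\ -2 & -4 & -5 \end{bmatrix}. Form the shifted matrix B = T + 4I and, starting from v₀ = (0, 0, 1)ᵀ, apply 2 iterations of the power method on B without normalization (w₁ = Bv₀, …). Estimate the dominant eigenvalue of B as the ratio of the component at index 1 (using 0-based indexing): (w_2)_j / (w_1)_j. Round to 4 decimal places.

B = T + 4I has rows (2, 7, -2); (7, 8, -4); (-2, -4, -1)
w1 = Bv₀ = (2·0 + 7·0 + (-2)·1; 7·0 + 8·0 + (-4)·1; (-2)·0 + (-4)·0 + (-1)·1) = (-2, -4, -1)
w2 = Bw1 = (2·(-2) + 7·(-4) + (-2)·(-1); 7·(-2) + 8·(-4) + (-4)·(-1); (-2)·(-2) + (-4)·(-4) + (-1)·(-1)) = (-30, -42, 21)
Ratio: -42/-4 = 10.5000

10.5000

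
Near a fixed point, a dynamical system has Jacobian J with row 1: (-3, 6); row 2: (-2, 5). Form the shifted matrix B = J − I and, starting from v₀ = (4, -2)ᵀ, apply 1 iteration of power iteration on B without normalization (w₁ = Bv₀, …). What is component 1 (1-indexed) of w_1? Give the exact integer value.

-28

B = J − I has rows (-4, 6); (-2, 4)
w1 = Bv₀ = ((-4)·4 + 6·(-2); (-2)·4 + 4·(-2)) = (-28, -16)
Requested component of w1: -28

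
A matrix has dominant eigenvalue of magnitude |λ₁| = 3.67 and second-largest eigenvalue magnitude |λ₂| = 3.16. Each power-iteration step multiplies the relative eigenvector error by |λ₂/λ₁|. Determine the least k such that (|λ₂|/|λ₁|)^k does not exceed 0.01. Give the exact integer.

31

|λ₂/λ₁| = 3.16/3.67 = 0.86104
Need k ≥ ln(0.01) / ln(0.86104) = -4.6052 / -0.1496 ≈ 30.779
Smallest integer k satisfying the bound: 31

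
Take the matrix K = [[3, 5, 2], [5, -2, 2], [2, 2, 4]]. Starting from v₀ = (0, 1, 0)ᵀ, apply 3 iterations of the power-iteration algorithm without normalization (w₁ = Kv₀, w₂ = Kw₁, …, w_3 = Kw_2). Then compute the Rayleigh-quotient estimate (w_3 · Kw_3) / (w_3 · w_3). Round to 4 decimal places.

λ ≈ 5.3788

w1 = Kv₀ = (3·0 + 5·1 + 2·0; 5·0 + (-2)·1 + 2·0; 2·0 + 2·1 + 4·0) = (5, -2, 2)
w2 = Kw1 = (3·5 + 5·(-2) + 2·2; 5·5 + (-2)·(-2) + 2·2; 2·5 + 2·(-2) + 4·2) = (9, 33, 14)
w3 = Kw2 = (220, 7, 140)
Kw3 = (975, 1366, 1014)
w3·Kw3 = 220·975 + 7·1366 + 140·1014 = 366022; w3·w3 = 220·220 + 7·7 + 140·140 = 68049
λ ≈ 366022/68049 = 5.3788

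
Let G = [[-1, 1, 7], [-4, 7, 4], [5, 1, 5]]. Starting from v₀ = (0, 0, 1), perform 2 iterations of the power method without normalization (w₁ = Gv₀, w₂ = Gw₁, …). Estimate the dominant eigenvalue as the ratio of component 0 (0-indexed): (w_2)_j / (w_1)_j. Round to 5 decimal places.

w1 = Gv₀ = ((-1)·0 + 1·0 + 7·1; (-4)·0 + 7·0 + 4·1; 5·0 + 1·0 + 5·1) = (7, 4, 5)
w2 = Gw1 = ((-1)·7 + 1·4 + 7·5; (-4)·7 + 7·4 + 4·5; 5·7 + 1·4 + 5·5) = (32, 20, 64)
Ratio at component: 32 / 7 = 4.57143

4.57143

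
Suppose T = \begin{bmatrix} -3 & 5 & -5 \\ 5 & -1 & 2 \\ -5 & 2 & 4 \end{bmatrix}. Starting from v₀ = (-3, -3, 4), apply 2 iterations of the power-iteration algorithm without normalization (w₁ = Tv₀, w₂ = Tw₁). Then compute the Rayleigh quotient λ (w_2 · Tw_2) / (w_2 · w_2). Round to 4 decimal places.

5.2069

w1 = Tv₀ = ((-3)·(-3) + 5·(-3) + (-5)·4; 5·(-3) + (-1)·(-3) + 2·4; (-5)·(-3) + 2·(-3) + 4·4) = (-26, -4, 25)
w2 = Tw1 = ((-3)·(-26) + 5·(-4) + (-5)·25; 5·(-26) + (-1)·(-4) + 2·25; (-5)·(-26) + 2·(-4) + 4·25) = (-67, -76, 222)
Tw2 = (-1289, 185, 1071)
w2·Tw2 = (-67)·(-1289) + (-76)·185 + 222·1071 = 310065; w2·w2 = (-67)·(-67) + (-76)·(-76) + 222·222 = 59549
λ ≈ 310065/59549 = 5.2069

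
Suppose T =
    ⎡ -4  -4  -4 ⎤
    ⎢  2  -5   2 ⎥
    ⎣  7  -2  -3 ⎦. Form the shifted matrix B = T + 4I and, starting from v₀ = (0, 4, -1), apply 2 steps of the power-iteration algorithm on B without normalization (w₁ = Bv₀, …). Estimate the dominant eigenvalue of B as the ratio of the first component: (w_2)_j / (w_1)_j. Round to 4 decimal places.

-5.0000

B = T + 4I has rows (0, -4, -4); (2, -1, 2); (7, -2, 1)
w1 = Bv₀ = (0·0 + (-4)·4 + (-4)·(-1); 2·0 + (-1)·4 + 2·(-1); 7·0 + (-2)·4 + 1·(-1)) = (-12, -6, -9)
w2 = Bw1 = (0·(-12) + (-4)·(-6) + (-4)·(-9); 2·(-12) + (-1)·(-6) + 2·(-9); 7·(-12) + (-2)·(-6) + 1·(-9)) = (60, -36, -81)
Ratio: 60/-12 = -5.0000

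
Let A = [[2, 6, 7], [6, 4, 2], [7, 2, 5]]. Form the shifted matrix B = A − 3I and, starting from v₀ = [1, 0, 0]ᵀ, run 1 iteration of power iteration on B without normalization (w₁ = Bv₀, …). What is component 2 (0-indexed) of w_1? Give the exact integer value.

7

B = A − 3I has rows (-1, 6, 7); (6, 1, 2); (7, 2, 2)
w1 = Bv₀ = ((-1)·1 + 6·0 + 7·0; 6·1 + 1·0 + 2·0; 7·1 + 2·0 + 2·0) = (-1, 6, 7)
Requested component of w1: 7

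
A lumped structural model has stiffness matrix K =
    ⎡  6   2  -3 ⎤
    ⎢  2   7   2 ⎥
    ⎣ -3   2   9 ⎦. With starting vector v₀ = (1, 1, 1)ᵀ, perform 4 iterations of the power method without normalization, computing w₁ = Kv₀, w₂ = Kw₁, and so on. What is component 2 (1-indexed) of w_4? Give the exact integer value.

8485

w1 = Kv₀ = (5, 11, 8)
w2 = Kw1 = (28, 103, 79)
w3 = Kw2 = (137, 935, 833)
w4 = Kw3 = (193, 8485, 8956)
The requested component of w4 is 8485.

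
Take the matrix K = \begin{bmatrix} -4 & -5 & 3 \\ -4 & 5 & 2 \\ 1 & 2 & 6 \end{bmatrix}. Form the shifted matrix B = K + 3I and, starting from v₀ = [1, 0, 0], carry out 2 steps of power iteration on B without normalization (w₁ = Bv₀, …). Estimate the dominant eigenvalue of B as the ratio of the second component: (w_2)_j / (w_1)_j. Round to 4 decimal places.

μ ≈ 6.5000

B = K + 3I has rows (-1, -5, 3); (-4, 8, 2); (1, 2, 9)
w1 = Bv₀ = (-1, -4, 1)
w2 = Bw1 = (24, -26, 0)
Ratio: -26/-4 = 6.5000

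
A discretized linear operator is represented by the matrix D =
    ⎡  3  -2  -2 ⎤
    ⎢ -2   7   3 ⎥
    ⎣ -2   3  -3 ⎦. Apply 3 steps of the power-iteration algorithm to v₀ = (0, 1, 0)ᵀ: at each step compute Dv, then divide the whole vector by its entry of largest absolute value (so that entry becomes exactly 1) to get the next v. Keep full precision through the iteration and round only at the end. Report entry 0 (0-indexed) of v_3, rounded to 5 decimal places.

Dv0 = (-2.000000, 7.000000, 3.000000); divide by 7.000000 → v1 = (-0.285714, 1.000000, 0.428571)
Dv1 = (-3.714286, 8.857143, 2.285714); divide by 8.857143 → v2 = (-0.419355, 1.000000, 0.258065)
Dv2 = (-3.774194, 8.612903, 3.064516); divide by 8.612903 → v3 = (-0.438202, 1.000000, 0.355805)
Requested entry of v3: -234/534 = -0.43820

-0.43820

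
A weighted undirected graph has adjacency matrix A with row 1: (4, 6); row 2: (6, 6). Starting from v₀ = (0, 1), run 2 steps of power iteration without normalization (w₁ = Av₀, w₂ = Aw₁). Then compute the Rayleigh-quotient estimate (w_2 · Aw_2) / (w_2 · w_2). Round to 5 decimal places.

w1 = Av₀ = (4·0 + 6·1; 6·0 + 6·1) = (6, 6)
w2 = Aw1 = (4·6 + 6·6; 6·6 + 6·6) = (60, 72)
Aw2 = (672, 792)
w2·Aw2 = 60·672 + 72·792 = 97344; w2·w2 = 60·60 + 72·72 = 8784
λ ≈ 97344/8784 = 11.08197

11.08197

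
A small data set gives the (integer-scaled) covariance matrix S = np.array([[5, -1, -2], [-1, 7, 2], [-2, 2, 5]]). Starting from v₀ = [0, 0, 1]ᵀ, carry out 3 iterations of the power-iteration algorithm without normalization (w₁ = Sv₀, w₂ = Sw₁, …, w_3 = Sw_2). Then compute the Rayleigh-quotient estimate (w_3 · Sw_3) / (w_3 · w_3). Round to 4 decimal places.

w1 = Sv₀ = (5·0 + (-1)·0 + (-2)·1; (-1)·0 + 7·0 + 2·1; (-2)·0 + 2·0 + 5·1) = (-2, 2, 5)
w2 = Sw1 = (5·(-2) + (-1)·2 + (-2)·5; (-1)·(-2) + 7·2 + 2·5; (-2)·(-2) + 2·2 + 5·5) = (-22, 26, 33)
w3 = Sw2 = (-202, 270, 261)
Sw3 = (-1802, 2614, 2249)
w3·Sw3 = (-202)·(-1802) + 270·2614 + 261·2249 = 1656773; w3·w3 = (-202)·(-202) + 270·270 + 261·261 = 181825
λ ≈ 1656773/181825 = 9.1119

λ ≈ 9.1119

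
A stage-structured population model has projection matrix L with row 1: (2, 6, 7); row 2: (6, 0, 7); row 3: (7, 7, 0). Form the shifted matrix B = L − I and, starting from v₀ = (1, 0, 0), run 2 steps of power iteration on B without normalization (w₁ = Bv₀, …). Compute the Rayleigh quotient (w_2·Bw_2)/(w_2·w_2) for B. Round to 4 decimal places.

11.5197

B = L − I has rows (1, 6, 7); (6, -1, 7); (7, 7, -1)
w1 = Bv₀ = (1·1 + 6·0 + 7·0; 6·1 + (-1)·0 + 7·0; 7·1 + 7·0 + (-1)·0) = (1, 6, 7)
w2 = Bw1 = (1·1 + 6·6 + 7·7; 6·1 + (-1)·6 + 7·7; 7·1 + 7·6 + (-1)·7) = (86, 49, 42)
Bw2 = (674, 761, 903)
w2·Bw2 = 133179; w2·w2 = 11561; μ ≈ 133179/11561 = 11.5197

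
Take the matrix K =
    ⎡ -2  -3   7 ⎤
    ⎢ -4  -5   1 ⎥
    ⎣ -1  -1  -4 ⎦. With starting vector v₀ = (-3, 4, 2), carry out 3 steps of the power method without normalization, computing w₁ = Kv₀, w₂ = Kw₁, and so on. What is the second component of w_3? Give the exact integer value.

333

w1 = Kv₀ = ((-2)·(-3) + (-3)·4 + 7·2; (-4)·(-3) + (-5)·4 + 1·2; (-1)·(-3) + (-1)·4 + (-4)·2) = (8, -6, -9)
w2 = Kw1 = ((-2)·8 + (-3)·(-6) + 7·(-9); (-4)·8 + (-5)·(-6) + 1·(-9); (-1)·8 + (-1)·(-6) + (-4)·(-9)) = (-61, -11, 34)
w3 = Kw2 = (393, 333, -64)
The requested component of w3 is 333.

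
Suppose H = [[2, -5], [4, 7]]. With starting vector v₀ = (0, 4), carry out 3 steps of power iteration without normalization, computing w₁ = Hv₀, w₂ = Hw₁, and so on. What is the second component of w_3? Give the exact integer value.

w1 = Hv₀ = (-20, 28)
w2 = Hw1 = (-180, 116)
w3 = Hw2 = (-940, 92)
The requested component of w3 is 92.

92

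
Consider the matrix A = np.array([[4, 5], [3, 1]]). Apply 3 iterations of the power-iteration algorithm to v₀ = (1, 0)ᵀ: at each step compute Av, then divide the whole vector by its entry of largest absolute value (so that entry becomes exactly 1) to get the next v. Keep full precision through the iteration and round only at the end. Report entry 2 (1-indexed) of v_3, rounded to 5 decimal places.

0.54271

Av0 = (4.000000, 3.000000); divide by 4.000000 → v1 = (1.000000, 0.750000)
Av1 = (7.750000, 3.750000); divide by 7.750000 → v2 = (1.000000, 0.483871)
Av2 = (6.419355, 3.483871); divide by 6.419355 → v3 = (1.000000, 0.542714)
Requested entry of v3: 108/199 = 0.54271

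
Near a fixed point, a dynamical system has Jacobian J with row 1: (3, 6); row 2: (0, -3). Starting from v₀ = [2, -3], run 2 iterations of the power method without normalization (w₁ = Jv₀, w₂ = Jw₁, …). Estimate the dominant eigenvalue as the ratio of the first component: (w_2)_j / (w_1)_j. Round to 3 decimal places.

-1.500

w1 = Jv₀ = (3·2 + 6·(-3); 0·2 + (-3)·(-3)) = (-12, 9)
w2 = Jw1 = (3·(-12) + 6·9; 0·(-12) + (-3)·9) = (18, -27)
Ratio at component: 18 / -12 = -1.500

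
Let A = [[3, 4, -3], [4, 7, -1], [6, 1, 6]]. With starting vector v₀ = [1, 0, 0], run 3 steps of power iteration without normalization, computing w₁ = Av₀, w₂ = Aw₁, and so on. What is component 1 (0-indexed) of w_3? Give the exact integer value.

208

w1 = Av₀ = (3·1 + 4·0 + (-3)·0; 4·1 + 7·0 + (-1)·0; 6·1 + 1·0 + 6·0) = (3, 4, 6)
w2 = Aw1 = (3·3 + 4·4 + (-3)·6; 4·3 + 7·4 + (-1)·6; 6·3 + 1·4 + 6·6) = (7, 34, 58)
w3 = Aw2 = (-17, 208, 424)
The requested component of w3 is 208.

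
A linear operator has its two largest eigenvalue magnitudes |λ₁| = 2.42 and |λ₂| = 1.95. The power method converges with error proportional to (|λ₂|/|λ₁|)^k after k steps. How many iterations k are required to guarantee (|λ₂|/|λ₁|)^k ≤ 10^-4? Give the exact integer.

43

|λ₂/λ₁| = 1.95/2.42 = 0.80579
Need k ≥ ln(10^-4) / ln(0.80579) = -9.2103 / -0.2159 ≈ 42.653
Smallest integer k satisfying the bound: 43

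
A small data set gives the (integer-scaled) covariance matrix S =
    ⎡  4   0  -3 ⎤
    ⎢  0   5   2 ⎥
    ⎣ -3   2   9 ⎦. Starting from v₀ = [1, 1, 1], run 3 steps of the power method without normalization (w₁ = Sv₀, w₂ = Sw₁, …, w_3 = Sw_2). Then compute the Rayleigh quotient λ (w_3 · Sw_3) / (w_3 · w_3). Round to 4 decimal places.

w1 = Sv₀ = (4·1 + 0·1 + (-3)·1; 0·1 + 5·1 + 2·1; (-3)·1 + 2·1 + 9·1) = (1, 7, 8)
w2 = Sw1 = (4·1 + 0·7 + (-3)·8; 0·1 + 5·7 + 2·8; (-3)·1 + 2·7 + 9·8) = (-20, 51, 83)
w3 = Sw2 = (-329, 421, 909)
Sw3 = (-4043, 3923, 10010)
w3·Sw3 = (-329)·(-4043) + 421·3923 + 909·10010 = 12080820; w3·w3 = (-329)·(-329) + 421·421 + 909·909 = 1111763
λ ≈ 12080820/1111763 = 10.8664

10.8664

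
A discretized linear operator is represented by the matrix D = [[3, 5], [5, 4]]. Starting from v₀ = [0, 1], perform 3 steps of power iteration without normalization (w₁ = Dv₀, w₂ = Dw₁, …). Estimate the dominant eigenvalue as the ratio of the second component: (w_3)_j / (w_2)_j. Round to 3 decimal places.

8.268

w1 = Dv₀ = (5, 4)
w2 = Dw1 = (35, 41)
w3 = Dw2 = (310, 339)
Ratio at component: 339 / 41 = 8.268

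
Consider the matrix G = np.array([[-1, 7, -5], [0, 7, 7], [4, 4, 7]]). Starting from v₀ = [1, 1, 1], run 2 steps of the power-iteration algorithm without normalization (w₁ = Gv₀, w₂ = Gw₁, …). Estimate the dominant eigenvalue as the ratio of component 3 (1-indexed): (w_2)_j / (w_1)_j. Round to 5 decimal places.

λ ≈ 11.00000

w1 = Gv₀ = ((-1)·1 + 7·1 + (-5)·1; 0·1 + 7·1 + 7·1; 4·1 + 4·1 + 7·1) = (1, 14, 15)
w2 = Gw1 = ((-1)·1 + 7·14 + (-5)·15; 0·1 + 7·14 + 7·15; 4·1 + 4·14 + 7·15) = (22, 203, 165)
Ratio at component: 165 / 15 = 11.00000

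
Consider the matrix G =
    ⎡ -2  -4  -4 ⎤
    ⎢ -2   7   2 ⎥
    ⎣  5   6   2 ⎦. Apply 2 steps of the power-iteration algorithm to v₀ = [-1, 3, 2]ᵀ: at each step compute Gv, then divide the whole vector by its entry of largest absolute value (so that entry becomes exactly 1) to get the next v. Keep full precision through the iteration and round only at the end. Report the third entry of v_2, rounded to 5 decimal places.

0.40927

Gv0 = (-18.000000, 27.000000, 17.000000); divide by 27.000000 → v1 = (-0.666667, 1.000000, 0.629630)
Gv1 = (-5.185185, 9.592593, 3.925926); divide by 9.592593 → v2 = (-0.540541, 1.000000, 0.409266)
Requested entry of v2: 106/259 = 0.40927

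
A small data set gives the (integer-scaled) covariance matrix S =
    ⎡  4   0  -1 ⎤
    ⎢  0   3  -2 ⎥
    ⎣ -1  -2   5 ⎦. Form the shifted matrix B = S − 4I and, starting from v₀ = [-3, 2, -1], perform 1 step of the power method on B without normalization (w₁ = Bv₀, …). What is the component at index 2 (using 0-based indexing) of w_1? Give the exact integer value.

-2

B = S − 4I has rows (0, 0, -1); (0, -1, -2); (-1, -2, 1)
w1 = Bv₀ = (0·(-3) + 0·2 + (-1)·(-1); 0·(-3) + (-1)·2 + (-2)·(-1); (-1)·(-3) + (-2)·2 + 1·(-1)) = (1, 0, -2)
Requested component of w1: -2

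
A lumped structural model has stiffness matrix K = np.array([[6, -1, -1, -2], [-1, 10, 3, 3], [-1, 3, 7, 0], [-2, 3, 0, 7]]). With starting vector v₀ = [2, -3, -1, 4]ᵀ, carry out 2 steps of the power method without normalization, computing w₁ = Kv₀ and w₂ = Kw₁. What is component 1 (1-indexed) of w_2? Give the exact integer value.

59

w1 = Kv₀ = (6·2 + (-1)·(-3) + (-1)·(-1) + (-2)·4; (-1)·2 + 10·(-3) + 3·(-1) + 3·4; (-1)·2 + 3·(-3) + 7·(-1) + 0·4; (-2)·2 + 3·(-3) + 0·(-1) + 7·4) = (8, -23, -18, 15)
w2 = Kw1 = (6·8 + (-1)·(-23) + (-1)·(-18) + (-2)·15; (-1)·8 + 10·(-23) + 3·(-18) + 3·15; (-1)·8 + 3·(-23) + 7·(-18) + 0·15; (-2)·8 + 3·(-23) + 0·(-18) + 7·15) = (59, -247, -203, 20)
The requested component of w2 is 59.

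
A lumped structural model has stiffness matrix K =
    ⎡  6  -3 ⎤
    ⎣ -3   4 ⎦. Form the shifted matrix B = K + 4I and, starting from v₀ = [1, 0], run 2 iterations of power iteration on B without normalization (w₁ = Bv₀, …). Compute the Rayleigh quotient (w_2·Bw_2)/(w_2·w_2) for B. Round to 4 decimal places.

11.9926

B = K + 4I has rows (10, -3); (-3, 8)
w1 = Bv₀ = (10, -3)
w2 = Bw1 = (109, -54)
Bw2 = (1252, -759)
w2·Bw2 = 177454; w2·w2 = 14797; μ ≈ 177454/14797 = 11.9926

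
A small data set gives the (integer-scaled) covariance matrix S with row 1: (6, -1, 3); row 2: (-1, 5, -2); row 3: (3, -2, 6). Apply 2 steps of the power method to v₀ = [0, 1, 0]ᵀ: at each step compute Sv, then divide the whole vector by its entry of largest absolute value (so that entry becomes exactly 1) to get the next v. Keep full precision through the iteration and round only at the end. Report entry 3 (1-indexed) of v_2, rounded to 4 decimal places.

Sv0 = (-1.00000, 5.00000, -2.00000); divide by 5.00000 → v1 = (-0.20000, 1.00000, -0.40000)
Sv1 = (-3.40000, 6.00000, -5.00000); divide by 6.00000 → v2 = (-0.56667, 1.00000, -0.83333)
Requested entry of v2: -25/30 = -0.8333

-0.8333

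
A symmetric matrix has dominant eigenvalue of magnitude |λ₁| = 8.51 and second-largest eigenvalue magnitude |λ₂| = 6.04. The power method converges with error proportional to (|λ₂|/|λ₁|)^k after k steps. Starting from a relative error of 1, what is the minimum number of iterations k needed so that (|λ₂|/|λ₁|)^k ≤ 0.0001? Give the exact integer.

27

|λ₂/λ₁| = 6.04/8.51 = 0.70975
Need k ≥ ln(0.0001) / ln(0.70975) = -9.2103 / -0.3428 ≈ 26.865
Smallest integer k satisfying the bound: 27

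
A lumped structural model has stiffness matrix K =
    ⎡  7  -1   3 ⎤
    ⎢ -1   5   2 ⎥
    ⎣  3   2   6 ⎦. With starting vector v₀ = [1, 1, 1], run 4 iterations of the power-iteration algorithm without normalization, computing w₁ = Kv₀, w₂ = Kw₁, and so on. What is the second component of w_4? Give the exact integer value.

w1 = Kv₀ = (7·1 + (-1)·1 + 3·1; (-1)·1 + 5·1 + 2·1; 3·1 + 2·1 + 6·1) = (9, 6, 11)
w2 = Kw1 = (7·9 + (-1)·6 + 3·11; (-1)·9 + 5·6 + 2·11; 3·9 + 2·6 + 6·11) = (90, 43, 105)
w3 = Kw2 = (902, 335, 986)
w4 = Kw3 = (8937, 2745, 9292)
The requested component of w4 is 2745.

2745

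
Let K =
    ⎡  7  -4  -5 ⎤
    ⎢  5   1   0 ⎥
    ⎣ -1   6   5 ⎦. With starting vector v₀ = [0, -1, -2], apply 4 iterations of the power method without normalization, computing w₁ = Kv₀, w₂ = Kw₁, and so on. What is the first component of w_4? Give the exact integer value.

7910

w1 = Kv₀ = (14, -1, -16)
w2 = Kw1 = (182, 69, -100)
w3 = Kw2 = (1498, 979, -268)
w4 = Kw3 = (7910, 8469, 3036)
The requested component of w4 is 7910.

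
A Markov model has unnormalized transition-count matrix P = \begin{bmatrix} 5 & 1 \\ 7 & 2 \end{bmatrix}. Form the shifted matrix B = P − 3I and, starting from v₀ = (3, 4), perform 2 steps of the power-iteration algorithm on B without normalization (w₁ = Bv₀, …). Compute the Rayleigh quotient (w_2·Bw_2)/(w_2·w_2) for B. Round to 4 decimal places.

μ ≈ 3.7379

B = P − 3I has rows (2, 1); (7, -1)
w1 = Bv₀ = (2·3 + 1·4; 7·3 + (-1)·4) = (10, 17)
w2 = Bw1 = (2·10 + 1·17; 7·10 + (-1)·17) = (37, 53)
Bw2 = (127, 206)
w2·Bw2 = 15617; w2·w2 = 4178; μ ≈ 15617/4178 = 3.7379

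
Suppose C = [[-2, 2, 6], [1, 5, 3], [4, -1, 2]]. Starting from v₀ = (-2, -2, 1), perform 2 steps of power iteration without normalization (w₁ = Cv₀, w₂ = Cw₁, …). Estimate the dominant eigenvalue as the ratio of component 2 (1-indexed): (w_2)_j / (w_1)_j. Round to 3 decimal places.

λ ≈ 5.667

w1 = Cv₀ = (6, -9, -4)
w2 = Cw1 = (-54, -51, 25)
Ratio at component: -51 / -9 = 5.667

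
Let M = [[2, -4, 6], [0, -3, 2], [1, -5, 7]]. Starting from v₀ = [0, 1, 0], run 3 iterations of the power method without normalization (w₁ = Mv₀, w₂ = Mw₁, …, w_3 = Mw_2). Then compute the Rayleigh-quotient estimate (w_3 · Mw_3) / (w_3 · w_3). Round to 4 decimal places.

6.8575

w1 = Mv₀ = (-4, -3, -5)
w2 = Mw1 = (-26, -1, -24)
w3 = Mw2 = (-192, -45, -189)
Mw3 = (-1338, -243, -1290)
w3·Mw3 = (-192)·(-1338) + (-45)·(-243) + (-189)·(-1290) = 511641; w3·w3 = (-192)·(-192) + (-45)·(-45) + (-189)·(-189) = 74610
λ ≈ 511641/74610 = 6.8575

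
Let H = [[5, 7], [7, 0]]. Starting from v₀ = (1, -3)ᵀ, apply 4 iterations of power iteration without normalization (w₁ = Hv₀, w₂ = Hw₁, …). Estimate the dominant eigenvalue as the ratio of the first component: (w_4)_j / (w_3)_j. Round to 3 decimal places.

λ ≈ 6.618

w1 = Hv₀ = (5·1 + 7·(-3); 7·1 + 0·(-3)) = (-16, 7)
w2 = Hw1 = (5·(-16) + 7·7; 7·(-16) + 0·7) = (-31, -112)
w3 = Hw2 = (-939, -217)
w4 = Hw3 = (-6214, -6573)
Ratio at component: -6214 / -939 = 6.618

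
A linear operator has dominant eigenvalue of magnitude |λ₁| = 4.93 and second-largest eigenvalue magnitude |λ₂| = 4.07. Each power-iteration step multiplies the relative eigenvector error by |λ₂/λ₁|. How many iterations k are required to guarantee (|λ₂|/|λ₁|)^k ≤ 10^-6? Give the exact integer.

73

|λ₂/λ₁| = 4.07/4.93 = 0.82556
Need k ≥ ln(10^-6) / ln(0.82556) = -13.8155 / -0.1917 ≈ 72.070
Smallest integer k satisfying the bound: 73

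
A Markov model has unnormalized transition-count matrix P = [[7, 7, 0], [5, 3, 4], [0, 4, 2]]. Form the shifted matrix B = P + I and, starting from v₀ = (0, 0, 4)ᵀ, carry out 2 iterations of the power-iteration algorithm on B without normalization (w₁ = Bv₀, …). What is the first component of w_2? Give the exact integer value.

112

B = P + I has rows (8, 7, 0); (5, 4, 4); (0, 4, 3)
w1 = Bv₀ = (0, 16, 12)
w2 = Bw1 = (112, 112, 100)
Requested component of w2: 112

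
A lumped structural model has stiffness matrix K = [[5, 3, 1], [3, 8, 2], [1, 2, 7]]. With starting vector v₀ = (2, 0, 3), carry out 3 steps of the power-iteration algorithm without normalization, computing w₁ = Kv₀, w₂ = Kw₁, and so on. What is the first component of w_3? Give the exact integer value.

w1 = Kv₀ = (13, 12, 23)
w2 = Kw1 = (124, 181, 198)
w3 = Kw2 = (1361, 2216, 1872)
The requested component of w3 is 1361.

1361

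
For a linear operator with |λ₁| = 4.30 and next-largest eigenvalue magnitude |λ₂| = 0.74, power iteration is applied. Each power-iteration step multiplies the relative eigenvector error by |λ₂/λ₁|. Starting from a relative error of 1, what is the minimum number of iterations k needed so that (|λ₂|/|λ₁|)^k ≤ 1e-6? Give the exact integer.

8

|λ₂/λ₁| = 0.74/4.30 = 0.17209
Need k ≥ ln(1e-6) / ln(0.17209) = -13.8155 / -1.7597 ≈ 7.851
Smallest integer k satisfying the bound: 8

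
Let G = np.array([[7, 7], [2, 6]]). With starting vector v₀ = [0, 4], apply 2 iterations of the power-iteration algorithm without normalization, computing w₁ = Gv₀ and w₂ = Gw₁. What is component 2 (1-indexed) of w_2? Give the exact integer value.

w1 = Gv₀ = (7·0 + 7·4; 2·0 + 6·4) = (28, 24)
w2 = Gw1 = (7·28 + 7·24; 2·28 + 6·24) = (364, 200)
The requested component of w2 is 200.

200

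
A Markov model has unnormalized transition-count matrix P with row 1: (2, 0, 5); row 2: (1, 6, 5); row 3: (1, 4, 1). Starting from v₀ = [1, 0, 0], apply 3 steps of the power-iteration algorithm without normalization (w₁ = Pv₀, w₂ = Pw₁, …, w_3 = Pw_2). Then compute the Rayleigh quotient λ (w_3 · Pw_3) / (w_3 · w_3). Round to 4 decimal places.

9.0648

w1 = Pv₀ = (2, 1, 1)
w2 = Pw1 = (9, 13, 7)
w3 = Pw2 = (53, 122, 68)
Pw3 = (446, 1125, 609)
w3·Pw3 = 53·446 + 122·1125 + 68·609 = 202300; w3·w3 = 53·53 + 122·122 + 68·68 = 22317
λ ≈ 202300/22317 = 9.0648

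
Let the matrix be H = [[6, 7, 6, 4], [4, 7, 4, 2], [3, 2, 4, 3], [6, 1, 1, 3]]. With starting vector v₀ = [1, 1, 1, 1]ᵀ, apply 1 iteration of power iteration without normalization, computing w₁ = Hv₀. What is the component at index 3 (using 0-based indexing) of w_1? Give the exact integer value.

w1 = Hv₀ = (23, 17, 12, 11)
The requested component of w1 is 11.

11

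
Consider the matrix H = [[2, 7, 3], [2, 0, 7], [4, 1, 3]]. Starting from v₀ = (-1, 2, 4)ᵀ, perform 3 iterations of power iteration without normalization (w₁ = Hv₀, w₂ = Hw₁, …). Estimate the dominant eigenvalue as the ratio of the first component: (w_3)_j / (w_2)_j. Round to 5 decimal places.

w1 = Hv₀ = (2·(-1) + 7·2 + 3·4; 2·(-1) + 0·2 + 7·4; 4·(-1) + 1·2 + 3·4) = (24, 26, 10)
w2 = Hw1 = (2·24 + 7·26 + 3·10; 2·24 + 0·26 + 7·10; 4·24 + 1·26 + 3·10) = (260, 118, 152)
w3 = Hw2 = (1802, 1584, 1614)
Ratio at component: 1802 / 260 = 6.93077

λ ≈ 6.93077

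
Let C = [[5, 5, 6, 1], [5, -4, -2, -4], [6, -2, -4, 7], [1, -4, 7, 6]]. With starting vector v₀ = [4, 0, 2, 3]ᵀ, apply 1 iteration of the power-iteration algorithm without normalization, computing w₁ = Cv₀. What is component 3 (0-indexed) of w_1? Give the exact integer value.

36

w1 = Cv₀ = (5·4 + 5·0 + 6·2 + 1·3; 5·4 + (-4)·0 + (-2)·2 + (-4)·3; 6·4 + (-2)·0 + (-4)·2 + 7·3; 1·4 + (-4)·0 + 7·2 + 6·3) = (35, 4, 37, 36)
The requested component of w1 is 36.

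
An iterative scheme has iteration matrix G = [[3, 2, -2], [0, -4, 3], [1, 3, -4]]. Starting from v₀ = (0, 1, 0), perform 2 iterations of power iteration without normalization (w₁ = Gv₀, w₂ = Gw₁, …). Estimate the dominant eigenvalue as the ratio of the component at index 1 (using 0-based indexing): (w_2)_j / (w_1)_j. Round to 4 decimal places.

w1 = Gv₀ = (2, -4, 3)
w2 = Gw1 = (-8, 25, -22)
Ratio at component: 25 / -4 = -6.2500

-6.2500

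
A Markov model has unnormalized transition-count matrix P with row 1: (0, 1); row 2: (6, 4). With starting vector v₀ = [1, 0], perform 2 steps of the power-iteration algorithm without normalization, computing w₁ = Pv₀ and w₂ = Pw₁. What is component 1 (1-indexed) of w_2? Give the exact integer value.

w1 = Pv₀ = (0·1 + 1·0; 6·1 + 4·0) = (0, 6)
w2 = Pw1 = (0·0 + 1·6; 6·0 + 4·6) = (6, 24)
The requested component of w2 is 6.

6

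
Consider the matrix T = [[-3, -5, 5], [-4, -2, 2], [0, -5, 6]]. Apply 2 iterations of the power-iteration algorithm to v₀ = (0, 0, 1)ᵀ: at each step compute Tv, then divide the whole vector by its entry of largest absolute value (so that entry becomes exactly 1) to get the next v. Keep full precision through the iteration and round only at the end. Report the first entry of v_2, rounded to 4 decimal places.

0.1923

Tv0 = (5.00000, 2.00000, 6.00000); divide by 6.00000 → v1 = (0.83333, 0.33333, 1.00000)
Tv1 = (0.83333, -2.00000, 4.33333); divide by 4.33333 → v2 = (0.19231, -0.46154, 1.00000)
Requested entry of v2: 5/26 = 0.1923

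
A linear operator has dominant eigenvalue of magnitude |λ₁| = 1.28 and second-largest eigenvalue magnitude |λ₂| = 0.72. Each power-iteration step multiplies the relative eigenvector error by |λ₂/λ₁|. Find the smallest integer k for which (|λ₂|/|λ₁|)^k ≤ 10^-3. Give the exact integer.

|λ₂/λ₁| = 0.72/1.28 = 0.56250
Need k ≥ ln(10^-3) / ln(0.56250) = -6.9078 / -0.5754 ≈ 12.006
Smallest integer k satisfying the bound: 13

13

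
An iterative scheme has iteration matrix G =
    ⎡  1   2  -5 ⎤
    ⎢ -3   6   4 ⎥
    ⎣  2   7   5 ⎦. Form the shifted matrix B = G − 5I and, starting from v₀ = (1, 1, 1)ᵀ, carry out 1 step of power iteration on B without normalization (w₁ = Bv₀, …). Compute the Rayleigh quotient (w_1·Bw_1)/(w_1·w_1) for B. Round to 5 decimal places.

μ ≈ 1.55970

B = G − 5I has rows (-4, 2, -5); (-3, 1, 4); (2, 7, 0)
w1 = Bv₀ = (-7, 2, 9)
Bw1 = (-13, 59, 0)
w1·Bw1 = 209; w1·w1 = 134; μ ≈ 209/134 = 1.55970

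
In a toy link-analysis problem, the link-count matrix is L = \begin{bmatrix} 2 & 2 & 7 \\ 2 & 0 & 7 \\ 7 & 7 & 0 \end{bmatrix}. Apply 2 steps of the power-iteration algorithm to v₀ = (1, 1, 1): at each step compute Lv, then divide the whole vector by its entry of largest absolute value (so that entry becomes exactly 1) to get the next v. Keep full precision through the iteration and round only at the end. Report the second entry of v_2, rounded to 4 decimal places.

0.8571

Lv0 = (11.00000, 9.00000, 14.00000); divide by 14.00000 → v1 = (0.78571, 0.64286, 1.00000)
Lv1 = (9.85714, 8.57143, 10.00000); divide by 10.00000 → v2 = (0.98571, 0.85714, 1.00000)
Requested entry of v2: 120/140 = 0.8571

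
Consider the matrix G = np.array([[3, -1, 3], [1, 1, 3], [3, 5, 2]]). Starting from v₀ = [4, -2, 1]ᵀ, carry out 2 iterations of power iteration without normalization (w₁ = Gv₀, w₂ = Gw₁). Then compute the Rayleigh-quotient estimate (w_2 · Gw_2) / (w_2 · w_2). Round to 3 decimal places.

λ ≈ 6.690

w1 = Gv₀ = (3·4 + (-1)·(-2) + 3·1; 1·4 + 1·(-2) + 3·1; 3·4 + 5·(-2) + 2·1) = (17, 5, 4)
w2 = Gw1 = (3·17 + (-1)·5 + 3·4; 1·17 + 1·5 + 3·4; 3·17 + 5·5 + 2·4) = (58, 34, 84)
Gw2 = (392, 344, 512)
w2·Gw2 = 58·392 + 34·344 + 84·512 = 77440; w2·w2 = 58·58 + 34·34 + 84·84 = 11576
λ ≈ 77440/11576 = 6.690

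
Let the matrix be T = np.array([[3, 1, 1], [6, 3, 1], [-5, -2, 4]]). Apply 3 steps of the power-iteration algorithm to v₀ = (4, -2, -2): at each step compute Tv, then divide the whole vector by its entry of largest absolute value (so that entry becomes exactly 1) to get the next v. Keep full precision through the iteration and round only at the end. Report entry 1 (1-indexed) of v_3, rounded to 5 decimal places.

0.05357

Tv0 = (8.000000, 16.000000, -24.000000); divide by -24.000000 → v1 = (-0.333333, -0.666667, 1.000000)
Tv1 = (-0.666667, -3.000000, 7.000000); divide by 7.000000 → v2 = (-0.095238, -0.428571, 1.000000)
Tv2 = (0.285714, -0.857143, 5.333333); divide by 5.333333 → v3 = (0.053571, -0.160714, 1.000000)
Requested entry of v3: -48/-896 = 0.05357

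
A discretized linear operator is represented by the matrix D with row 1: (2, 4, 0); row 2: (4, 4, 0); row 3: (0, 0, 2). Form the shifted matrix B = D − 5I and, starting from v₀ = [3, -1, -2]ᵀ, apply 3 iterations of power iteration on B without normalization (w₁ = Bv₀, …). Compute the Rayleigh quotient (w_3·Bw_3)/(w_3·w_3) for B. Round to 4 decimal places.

B = D − 5I has rows (-3, 4, 0); (4, -1, 0); (0, 0, -3)
w1 = Bv₀ = ((-3)·3 + 4·(-1) + 0·(-2); 4·3 + (-1)·(-1) + 0·(-2); 0·3 + 0·(-1) + (-3)·(-2)) = (-13, 13, 6)
w2 = Bw1 = ((-3)·(-13) + 4·13 + 0·6; 4·(-13) + (-1)·13 + 0·6; 0·(-13) + 0·13 + (-3)·6) = (91, -65, -18)
w3 = Bw2 = (-533, 429, 54)
Bw3 = (3315, -2561, -162)
w3·Bw3 = -2874312; w3·w3 = 471046; μ ≈ -2874312/471046 = -6.1020

μ ≈ -6.1020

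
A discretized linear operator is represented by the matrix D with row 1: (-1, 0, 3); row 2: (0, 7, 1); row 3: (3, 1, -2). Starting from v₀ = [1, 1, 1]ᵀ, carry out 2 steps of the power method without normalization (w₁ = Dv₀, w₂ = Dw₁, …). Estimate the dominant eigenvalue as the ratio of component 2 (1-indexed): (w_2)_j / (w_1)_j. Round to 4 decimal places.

λ ≈ 7.2500

w1 = Dv₀ = (2, 8, 2)
w2 = Dw1 = (4, 58, 10)
Ratio at component: 58 / 8 = 7.2500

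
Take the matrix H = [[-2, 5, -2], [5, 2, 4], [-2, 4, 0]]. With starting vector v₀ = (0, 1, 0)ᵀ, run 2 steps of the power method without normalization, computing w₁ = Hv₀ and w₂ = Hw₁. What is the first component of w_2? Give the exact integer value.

-8

w1 = Hv₀ = ((-2)·0 + 5·1 + (-2)·0; 5·0 + 2·1 + 4·0; (-2)·0 + 4·1 + 0·0) = (5, 2, 4)
w2 = Hw1 = ((-2)·5 + 5·2 + (-2)·4; 5·5 + 2·2 + 4·4; (-2)·5 + 4·2 + 0·4) = (-8, 45, -2)
The requested component of w2 is -8.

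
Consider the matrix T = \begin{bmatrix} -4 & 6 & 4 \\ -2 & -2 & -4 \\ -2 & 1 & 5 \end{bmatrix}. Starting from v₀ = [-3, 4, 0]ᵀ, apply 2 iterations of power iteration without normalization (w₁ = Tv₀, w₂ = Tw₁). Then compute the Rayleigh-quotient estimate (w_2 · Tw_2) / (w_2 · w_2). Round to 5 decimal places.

w1 = Tv₀ = ((-4)·(-3) + 6·4 + 4·0; (-2)·(-3) + (-2)·4 + (-4)·0; (-2)·(-3) + 1·4 + 5·0) = (36, -2, 10)
w2 = Tw1 = ((-4)·36 + 6·(-2) + 4·10; (-2)·36 + (-2)·(-2) + (-4)·10; (-2)·36 + 1·(-2) + 5·10) = (-116, -108, -24)
Tw2 = (-280, 544, 4)
w2·Tw2 = (-116)·(-280) + (-108)·544 + (-24)·4 = -26368; w2·w2 = (-116)·(-116) + (-108)·(-108) + (-24)·(-24) = 25696
λ ≈ -26368/25696 = -1.02615

λ ≈ -1.02615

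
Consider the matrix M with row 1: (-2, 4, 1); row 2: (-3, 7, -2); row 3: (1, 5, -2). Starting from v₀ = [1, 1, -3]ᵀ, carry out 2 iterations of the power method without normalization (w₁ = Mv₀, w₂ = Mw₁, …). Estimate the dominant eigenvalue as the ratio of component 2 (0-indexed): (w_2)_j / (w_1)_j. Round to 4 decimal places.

w1 = Mv₀ = (-1, 10, 12)
w2 = Mw1 = (54, 49, 25)
Ratio at component: 25 / 12 = 2.0833

λ ≈ 2.0833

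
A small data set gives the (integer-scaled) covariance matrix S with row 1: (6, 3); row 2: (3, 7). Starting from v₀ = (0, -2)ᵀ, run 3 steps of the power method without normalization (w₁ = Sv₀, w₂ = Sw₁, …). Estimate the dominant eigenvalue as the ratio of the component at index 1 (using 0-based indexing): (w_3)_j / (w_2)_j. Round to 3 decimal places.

w1 = Sv₀ = (6·0 + 3·(-2); 3·0 + 7·(-2)) = (-6, -14)
w2 = Sw1 = (6·(-6) + 3·(-14); 3·(-6) + 7·(-14)) = (-78, -116)
w3 = Sw2 = (-816, -1046)
Ratio at component: -1046 / -116 = 9.017

λ ≈ 9.017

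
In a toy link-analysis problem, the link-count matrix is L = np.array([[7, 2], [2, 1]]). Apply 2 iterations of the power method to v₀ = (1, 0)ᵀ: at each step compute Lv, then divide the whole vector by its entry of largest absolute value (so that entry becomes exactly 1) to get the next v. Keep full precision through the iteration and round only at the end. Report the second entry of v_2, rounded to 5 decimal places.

0.30189

Lv0 = (7.000000, 2.000000); divide by 7.000000 → v1 = (1.000000, 0.285714)
Lv1 = (7.571429, 2.285714); divide by 7.571429 → v2 = (1.000000, 0.301887)
Requested entry of v2: 16/53 = 0.30189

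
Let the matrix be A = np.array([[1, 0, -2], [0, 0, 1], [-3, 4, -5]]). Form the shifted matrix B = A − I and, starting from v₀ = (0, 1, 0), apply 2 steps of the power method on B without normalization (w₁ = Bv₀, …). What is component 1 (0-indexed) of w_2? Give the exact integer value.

5

B = A − I has rows (0, 0, -2); (0, -1, 1); (-3, 4, -6)
w1 = Bv₀ = (0, -1, 4)
w2 = Bw1 = (-8, 5, -28)
Requested component of w2: 5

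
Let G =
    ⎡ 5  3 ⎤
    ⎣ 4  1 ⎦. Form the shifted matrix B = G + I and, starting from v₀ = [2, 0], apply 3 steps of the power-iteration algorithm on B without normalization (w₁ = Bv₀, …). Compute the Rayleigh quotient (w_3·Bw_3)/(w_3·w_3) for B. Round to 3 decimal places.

B = G + I has rows (6, 3); (4, 2)
w1 = Bv₀ = (6·2 + 3·0; 4·2 + 2·0) = (12, 8)
w2 = Bw1 = (6·12 + 3·8; 4·12 + 2·8) = (96, 64)
w3 = Bw2 = (768, 512)
Bw3 = (6144, 4096)
w3·Bw3 = 6815744; w3·w3 = 851968; μ ≈ 6815744/851968 = 8.000

μ ≈ 8.000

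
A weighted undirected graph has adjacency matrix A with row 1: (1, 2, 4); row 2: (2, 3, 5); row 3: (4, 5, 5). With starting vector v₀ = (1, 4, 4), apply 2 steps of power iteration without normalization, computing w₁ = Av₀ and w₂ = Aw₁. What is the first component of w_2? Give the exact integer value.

269

w1 = Av₀ = (1·1 + 2·4 + 4·4; 2·1 + 3·4 + 5·4; 4·1 + 5·4 + 5·4) = (25, 34, 44)
w2 = Aw1 = (1·25 + 2·34 + 4·44; 2·25 + 3·34 + 5·44; 4·25 + 5·34 + 5·44) = (269, 372, 490)
The requested component of w2 is 269.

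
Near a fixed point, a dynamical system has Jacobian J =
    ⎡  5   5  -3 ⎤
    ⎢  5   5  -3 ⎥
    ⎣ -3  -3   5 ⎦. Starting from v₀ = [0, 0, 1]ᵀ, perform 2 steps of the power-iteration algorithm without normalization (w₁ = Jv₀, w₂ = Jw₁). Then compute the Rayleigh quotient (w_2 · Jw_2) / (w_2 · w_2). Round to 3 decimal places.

12.369

w1 = Jv₀ = (5·0 + 5·0 + (-3)·1; 5·0 + 5·0 + (-3)·1; (-3)·0 + (-3)·0 + 5·1) = (-3, -3, 5)
w2 = Jw1 = (5·(-3) + 5·(-3) + (-3)·5; 5·(-3) + 5·(-3) + (-3)·5; (-3)·(-3) + (-3)·(-3) + 5·5) = (-45, -45, 43)
Jw2 = (-579, -579, 485)
w2·Jw2 = (-45)·(-579) + (-45)·(-579) + 43·485 = 72965; w2·w2 = (-45)·(-45) + (-45)·(-45) + 43·43 = 5899
λ ≈ 72965/5899 = 12.369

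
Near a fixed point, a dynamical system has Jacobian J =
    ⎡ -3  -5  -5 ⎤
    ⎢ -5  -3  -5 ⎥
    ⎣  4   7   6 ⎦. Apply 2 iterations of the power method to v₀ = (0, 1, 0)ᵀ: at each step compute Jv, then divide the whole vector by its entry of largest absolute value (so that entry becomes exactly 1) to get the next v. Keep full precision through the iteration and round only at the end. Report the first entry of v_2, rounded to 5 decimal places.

Jv0 = (-5.000000, -3.000000, 7.000000); divide by 7.000000 → v1 = (-0.714286, -0.428571, 1.000000)
Jv1 = (-0.714286, -0.142857, 0.142857); divide by -0.714286 → v2 = (1.000000, 0.200000, -0.200000)
Requested entry of v2: -5/-5 = 1.00000

1.00000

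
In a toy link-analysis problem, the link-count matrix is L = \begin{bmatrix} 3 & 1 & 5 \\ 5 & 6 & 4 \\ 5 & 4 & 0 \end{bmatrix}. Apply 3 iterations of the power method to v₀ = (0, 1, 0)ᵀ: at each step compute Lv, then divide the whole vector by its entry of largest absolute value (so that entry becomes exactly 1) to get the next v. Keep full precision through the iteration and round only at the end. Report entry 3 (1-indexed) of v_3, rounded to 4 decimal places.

Lv0 = (1.00000, 6.00000, 4.00000); divide by 6.00000 → v1 = (0.16667, 1.00000, 0.66667)
Lv1 = (4.83333, 9.50000, 4.83333); divide by 9.50000 → v2 = (0.50877, 1.00000, 0.50877)
Lv2 = (5.07018, 10.57895, 6.54386); divide by 10.57895 → v3 = (0.47927, 1.00000, 0.61857)
Requested entry of v3: 373/603 = 0.6186

0.6186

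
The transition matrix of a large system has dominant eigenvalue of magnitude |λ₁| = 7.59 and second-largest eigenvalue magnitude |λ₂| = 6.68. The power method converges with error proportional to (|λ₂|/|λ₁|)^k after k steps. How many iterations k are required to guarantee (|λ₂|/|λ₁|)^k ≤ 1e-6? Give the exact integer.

|λ₂/λ₁| = 6.68/7.59 = 0.88011
Need k ≥ ln(1e-6) / ln(0.88011) = -13.8155 / -0.1277 ≈ 108.176
Smallest integer k satisfying the bound: 109

109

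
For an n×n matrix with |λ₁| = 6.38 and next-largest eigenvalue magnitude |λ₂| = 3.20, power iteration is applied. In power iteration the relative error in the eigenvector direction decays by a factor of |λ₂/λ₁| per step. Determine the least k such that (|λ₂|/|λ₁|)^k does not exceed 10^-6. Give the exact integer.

21

|λ₂/λ₁| = 3.20/6.38 = 0.50157
Need k ≥ ln(10^-6) / ln(0.50157) = -13.8155 / -0.6900 ≈ 20.022
Smallest integer k satisfying the bound: 21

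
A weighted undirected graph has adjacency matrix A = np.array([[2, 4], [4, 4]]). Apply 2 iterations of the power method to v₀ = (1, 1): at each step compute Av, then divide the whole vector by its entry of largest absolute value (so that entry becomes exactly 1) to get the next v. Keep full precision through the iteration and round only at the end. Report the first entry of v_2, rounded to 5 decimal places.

0.78571

Av0 = (6.000000, 8.000000); divide by 8.000000 → v1 = (0.750000, 1.000000)
Av1 = (5.500000, 7.000000); divide by 7.000000 → v2 = (0.785714, 1.000000)
Requested entry of v2: 44/56 = 0.78571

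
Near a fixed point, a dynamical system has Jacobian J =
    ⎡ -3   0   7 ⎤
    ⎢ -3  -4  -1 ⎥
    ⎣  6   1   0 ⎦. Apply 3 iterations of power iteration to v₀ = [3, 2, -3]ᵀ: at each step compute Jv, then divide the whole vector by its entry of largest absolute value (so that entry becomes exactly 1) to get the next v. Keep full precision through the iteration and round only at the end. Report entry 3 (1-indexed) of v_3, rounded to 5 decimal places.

Jv0 = (-30.000000, -14.000000, 20.000000); divide by -30.000000 → v1 = (1.000000, 0.466667, -0.666667)
Jv1 = (-7.666667, -4.200000, 6.466667); divide by -7.666667 → v2 = (1.000000, 0.547826, -0.843478)
Jv2 = (-8.904348, -4.347826, 6.547826); divide by -8.904348 → v3 = (1.000000, 0.488281, -0.735352)
Requested entry of v3: 1506/-2048 = -0.73535

-0.73535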